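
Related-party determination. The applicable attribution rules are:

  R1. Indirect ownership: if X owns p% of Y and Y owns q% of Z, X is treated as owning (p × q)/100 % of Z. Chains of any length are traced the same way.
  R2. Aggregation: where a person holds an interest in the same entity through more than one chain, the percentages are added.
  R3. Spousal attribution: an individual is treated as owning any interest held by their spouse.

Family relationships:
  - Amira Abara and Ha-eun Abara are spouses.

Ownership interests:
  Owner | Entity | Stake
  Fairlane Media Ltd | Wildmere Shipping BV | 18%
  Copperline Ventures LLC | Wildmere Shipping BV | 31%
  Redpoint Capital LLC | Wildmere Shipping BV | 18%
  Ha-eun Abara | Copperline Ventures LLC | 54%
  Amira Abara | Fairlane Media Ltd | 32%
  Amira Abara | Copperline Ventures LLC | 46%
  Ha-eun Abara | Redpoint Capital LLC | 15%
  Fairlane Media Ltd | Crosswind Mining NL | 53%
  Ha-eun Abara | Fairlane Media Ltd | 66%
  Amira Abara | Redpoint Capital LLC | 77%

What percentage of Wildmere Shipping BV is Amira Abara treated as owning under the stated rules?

65.2%

By spousal attribution (R3), Amira Abara is treated as also owning Ha-eun Abara's interest in Copperline Ventures LLC, giving 46% + 54% = 100%.
By spousal attribution (R3), Amira Abara is treated as also owning Ha-eun Abara's interest in Redpoint Capital LLC, giving 77% + 15% = 92%.
By spousal attribution (R3), Amira Abara is treated as also owning Ha-eun Abara's interest in Fairlane Media Ltd, giving 32% + 66% = 98%.
Chain via Copperline Ventures LLC (R1): 100% × 31% = 31% of Wildmere Shipping BV.
Chain via Redpoint Capital LLC (R1): 92% × 18% = 16.56% of Wildmere Shipping BV.
Chain via Fairlane Media Ltd (R1): 98% × 18% = 17.64% of Wildmere Shipping BV.
Aggregating (R2): 31% + 16.56% + 17.64% = 65.2%.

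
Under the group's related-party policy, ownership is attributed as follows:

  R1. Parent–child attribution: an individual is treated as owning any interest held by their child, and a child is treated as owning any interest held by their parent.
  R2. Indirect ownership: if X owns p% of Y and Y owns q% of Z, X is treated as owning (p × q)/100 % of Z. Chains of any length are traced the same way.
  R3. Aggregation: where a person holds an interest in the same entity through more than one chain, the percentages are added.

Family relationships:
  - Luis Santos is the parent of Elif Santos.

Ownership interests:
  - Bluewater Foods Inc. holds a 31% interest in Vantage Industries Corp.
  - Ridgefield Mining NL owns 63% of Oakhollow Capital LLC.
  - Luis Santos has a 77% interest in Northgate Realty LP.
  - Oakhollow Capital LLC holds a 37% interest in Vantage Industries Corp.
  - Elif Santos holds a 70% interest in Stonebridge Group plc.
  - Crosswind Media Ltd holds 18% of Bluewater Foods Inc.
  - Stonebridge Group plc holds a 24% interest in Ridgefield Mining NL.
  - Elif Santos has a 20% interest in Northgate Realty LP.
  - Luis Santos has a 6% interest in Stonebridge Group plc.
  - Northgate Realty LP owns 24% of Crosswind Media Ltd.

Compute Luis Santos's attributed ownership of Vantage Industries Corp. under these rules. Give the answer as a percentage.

5.550768%

By parent–child attribution (R1), Luis Santos is treated as also owning Elif Santos's interest in Northgate Realty LP, giving 77% + 20% = 97%.
By parent–child attribution (R1), Luis Santos is treated as also owning Elif Santos's interest in Stonebridge Group plc, giving 6% + 70% = 76%.
Chain via Northgate Realty LP → Crosswind Media Ltd → Bluewater Foods Inc. (R2): 97% × 24% × 18% × 31% = 1.299024% of Vantage Industries Corp.
Chain via Stonebridge Group plc → Ridgefield Mining NL → Oakhollow Capital LLC (R2): 76% × 24% × 63% × 37% = 4.251744% of Vantage Industries Corp.
Aggregating (R3): 1.299024% + 4.251744% = 5.550768%.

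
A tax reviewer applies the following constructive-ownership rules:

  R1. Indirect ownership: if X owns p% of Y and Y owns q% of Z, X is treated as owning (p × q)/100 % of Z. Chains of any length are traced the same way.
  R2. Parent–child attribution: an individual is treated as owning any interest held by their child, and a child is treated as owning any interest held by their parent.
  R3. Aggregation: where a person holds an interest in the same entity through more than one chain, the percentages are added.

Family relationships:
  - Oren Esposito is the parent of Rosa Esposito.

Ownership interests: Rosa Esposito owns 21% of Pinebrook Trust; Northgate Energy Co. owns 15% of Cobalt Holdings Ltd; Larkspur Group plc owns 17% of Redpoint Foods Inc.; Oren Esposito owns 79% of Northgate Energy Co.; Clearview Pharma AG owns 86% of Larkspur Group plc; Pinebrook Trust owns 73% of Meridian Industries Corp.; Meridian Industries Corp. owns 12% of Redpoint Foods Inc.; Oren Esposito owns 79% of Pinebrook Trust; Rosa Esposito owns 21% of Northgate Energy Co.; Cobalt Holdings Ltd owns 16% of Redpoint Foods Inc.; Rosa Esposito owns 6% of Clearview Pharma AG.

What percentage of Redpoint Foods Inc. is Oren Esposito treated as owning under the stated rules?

12.0372%

By parent–child attribution (R2), Oren Esposito is treated as also owning Rosa Esposito's interest in Pinebrook Trust, giving 79% + 21% = 100%.
By parent–child attribution (R2), Oren Esposito is treated as also owning Rosa Esposito's interest in Northgate Energy Co, giving 79% + 21% = 100%.
By parent–child attribution (R2), Oren Esposito is treated as owning Rosa Esposito's 6% interest in Clearview Pharma AG.
Chain via Pinebrook Trust → Meridian Industries Corp. (R1): 100% × 73% × 12% = 8.76% of Redpoint Foods Inc.
Chain via Northgate Energy Co. → Cobalt Holdings Ltd (R1): 100% × 15% × 16% = 2.4% of Redpoint Foods Inc.
Chain via Clearview Pharma AG → Larkspur Group plc (R1): 6% × 86% × 17% = 0.8772% of Redpoint Foods Inc.
Aggregating (R3): 8.76% + 2.4% + 0.8772% = 12.0372%.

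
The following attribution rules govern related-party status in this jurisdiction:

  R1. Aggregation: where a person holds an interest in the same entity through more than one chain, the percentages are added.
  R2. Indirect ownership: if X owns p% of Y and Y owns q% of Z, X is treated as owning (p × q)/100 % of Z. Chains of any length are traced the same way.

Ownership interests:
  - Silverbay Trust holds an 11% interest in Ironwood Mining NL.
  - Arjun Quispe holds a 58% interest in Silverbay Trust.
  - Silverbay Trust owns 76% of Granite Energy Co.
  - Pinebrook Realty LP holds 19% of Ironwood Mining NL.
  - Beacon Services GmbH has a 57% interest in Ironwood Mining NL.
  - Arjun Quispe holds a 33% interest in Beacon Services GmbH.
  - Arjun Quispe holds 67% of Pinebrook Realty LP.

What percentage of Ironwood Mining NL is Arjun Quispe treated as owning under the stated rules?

37.92%

Chain via Beacon Services GmbH (R2): 33% × 57% = 18.81% of Ironwood Mining NL.
Chain via Pinebrook Realty LP (R2): 67% × 19% = 12.73% of Ironwood Mining NL.
Chain via Silverbay Trust (R2): 58% × 11% = 6.38% of Ironwood Mining NL.
Aggregating (R1): 18.81% + 12.73% + 6.38% = 37.92%.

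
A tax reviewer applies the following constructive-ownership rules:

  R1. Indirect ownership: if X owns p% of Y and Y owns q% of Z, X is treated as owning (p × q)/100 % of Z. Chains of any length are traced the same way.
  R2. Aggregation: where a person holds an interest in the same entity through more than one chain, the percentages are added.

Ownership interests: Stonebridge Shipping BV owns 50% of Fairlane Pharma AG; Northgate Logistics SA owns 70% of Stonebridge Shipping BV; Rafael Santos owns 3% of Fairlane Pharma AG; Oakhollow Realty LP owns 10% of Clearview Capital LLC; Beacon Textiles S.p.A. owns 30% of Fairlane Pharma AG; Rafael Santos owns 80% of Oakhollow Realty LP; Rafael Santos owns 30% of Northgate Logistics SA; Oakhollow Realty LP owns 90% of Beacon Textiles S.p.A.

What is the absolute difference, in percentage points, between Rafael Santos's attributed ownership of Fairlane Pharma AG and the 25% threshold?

Chain via Oakhollow Realty LP → Beacon Textiles S.p.A. (R1): 80% × 90% × 30% = 21.6% of Fairlane Pharma AG.
Chain via Northgate Logistics SA → Stonebridge Shipping BV (R1): 30% × 70% × 50% = 10.5% of Fairlane Pharma AG.
Direct interest in Fairlane Pharma AG: 3%.
Aggregating (R2): 21.6% + 10.5% + 3% = 35.1%.
35.1% exceeds the 25% threshold by 10.1 percentage points.

10.1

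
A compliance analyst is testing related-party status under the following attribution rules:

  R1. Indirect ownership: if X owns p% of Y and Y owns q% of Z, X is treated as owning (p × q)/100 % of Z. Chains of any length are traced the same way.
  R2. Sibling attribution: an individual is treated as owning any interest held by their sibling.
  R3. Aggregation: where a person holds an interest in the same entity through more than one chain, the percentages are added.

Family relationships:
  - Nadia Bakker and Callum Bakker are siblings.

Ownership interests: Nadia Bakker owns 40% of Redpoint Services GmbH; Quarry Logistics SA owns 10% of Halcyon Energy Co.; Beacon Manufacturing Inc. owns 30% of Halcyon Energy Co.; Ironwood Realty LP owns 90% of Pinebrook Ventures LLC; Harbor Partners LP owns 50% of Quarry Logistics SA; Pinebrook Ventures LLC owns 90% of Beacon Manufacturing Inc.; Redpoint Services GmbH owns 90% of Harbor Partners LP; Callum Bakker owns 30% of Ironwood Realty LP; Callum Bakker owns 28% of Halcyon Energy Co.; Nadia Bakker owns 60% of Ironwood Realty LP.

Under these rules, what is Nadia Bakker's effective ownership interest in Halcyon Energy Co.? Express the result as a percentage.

By sibling attribution (R2), Nadia Bakker is treated as also owning Callum Bakker's interest in Ironwood Realty LP, giving 60% + 30% = 90%.
By sibling attribution (R2), Nadia Bakker is treated as owning Callum Bakker's 28% interest in Halcyon Energy Co.
Chain via Redpoint Services GmbH → Harbor Partners LP → Quarry Logistics SA (R1): 40% × 90% × 50% × 10% = 1.8% of Halcyon Energy Co.
Chain via Ironwood Realty LP → Pinebrook Ventures LLC → Beacon Manufacturing Inc. (R1): 90% × 90% × 90% × 30% = 21.87% of Halcyon Energy Co.
Direct interest in Halcyon Energy Co: 28%.
Aggregating (R3): 1.8% + 21.87% + 28% = 51.67%.

51.67%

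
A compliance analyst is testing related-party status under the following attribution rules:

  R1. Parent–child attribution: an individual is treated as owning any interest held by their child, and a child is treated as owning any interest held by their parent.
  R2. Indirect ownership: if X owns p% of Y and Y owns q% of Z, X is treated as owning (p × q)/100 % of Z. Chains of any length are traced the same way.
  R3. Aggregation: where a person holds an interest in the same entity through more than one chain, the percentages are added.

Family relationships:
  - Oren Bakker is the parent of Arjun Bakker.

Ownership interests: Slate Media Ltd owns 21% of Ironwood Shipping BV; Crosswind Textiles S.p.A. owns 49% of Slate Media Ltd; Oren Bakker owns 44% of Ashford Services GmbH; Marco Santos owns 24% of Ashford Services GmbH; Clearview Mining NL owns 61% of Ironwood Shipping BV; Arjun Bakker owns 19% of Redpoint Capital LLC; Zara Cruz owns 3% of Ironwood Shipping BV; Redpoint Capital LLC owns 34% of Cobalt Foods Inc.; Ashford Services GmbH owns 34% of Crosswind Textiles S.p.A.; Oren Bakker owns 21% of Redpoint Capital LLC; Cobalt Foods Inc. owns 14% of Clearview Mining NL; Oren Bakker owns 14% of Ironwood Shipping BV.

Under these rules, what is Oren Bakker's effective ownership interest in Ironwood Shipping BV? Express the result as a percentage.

16.700824%

By parent–child attribution (R1), Oren Bakker is treated as also owning Arjun Bakker's interest in Redpoint Capital LLC, giving 21% + 19% = 40%.
Chain via Redpoint Capital LLC → Cobalt Foods Inc. → Clearview Mining NL (R2): 40% × 34% × 14% × 61% = 1.16144% of Ironwood Shipping BV.
Chain via Ashford Services GmbH → Crosswind Textiles S.p.A. → Slate Media Ltd (R2): 44% × 34% × 49% × 21% = 1.539384% of Ironwood Shipping BV.
Direct interest in Ironwood Shipping BV: 14%.
Aggregating (R3): 1.16144% + 1.539384% + 14% = 16.700824%.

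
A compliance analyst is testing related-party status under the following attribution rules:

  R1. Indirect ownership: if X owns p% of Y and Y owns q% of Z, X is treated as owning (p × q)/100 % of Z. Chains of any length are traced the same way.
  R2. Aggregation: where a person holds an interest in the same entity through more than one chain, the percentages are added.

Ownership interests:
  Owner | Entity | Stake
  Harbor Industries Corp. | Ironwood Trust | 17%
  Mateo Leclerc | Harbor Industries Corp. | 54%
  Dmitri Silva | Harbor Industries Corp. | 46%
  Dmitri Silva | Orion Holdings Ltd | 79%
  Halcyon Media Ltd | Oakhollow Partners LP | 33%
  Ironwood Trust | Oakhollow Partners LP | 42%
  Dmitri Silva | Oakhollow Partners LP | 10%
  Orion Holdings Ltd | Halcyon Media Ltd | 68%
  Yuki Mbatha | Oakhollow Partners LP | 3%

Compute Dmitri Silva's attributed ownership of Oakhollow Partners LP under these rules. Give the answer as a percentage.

31.012%

Chain via Harbor Industries Corp. → Ironwood Trust (R1): 46% × 17% × 42% = 3.2844% of Oakhollow Partners LP.
Chain via Orion Holdings Ltd → Halcyon Media Ltd (R1): 79% × 68% × 33% = 17.7276% of Oakhollow Partners LP.
Direct interest in Oakhollow Partners LP: 10%.
Aggregating (R2): 3.2844% + 17.7276% + 10% = 31.012%.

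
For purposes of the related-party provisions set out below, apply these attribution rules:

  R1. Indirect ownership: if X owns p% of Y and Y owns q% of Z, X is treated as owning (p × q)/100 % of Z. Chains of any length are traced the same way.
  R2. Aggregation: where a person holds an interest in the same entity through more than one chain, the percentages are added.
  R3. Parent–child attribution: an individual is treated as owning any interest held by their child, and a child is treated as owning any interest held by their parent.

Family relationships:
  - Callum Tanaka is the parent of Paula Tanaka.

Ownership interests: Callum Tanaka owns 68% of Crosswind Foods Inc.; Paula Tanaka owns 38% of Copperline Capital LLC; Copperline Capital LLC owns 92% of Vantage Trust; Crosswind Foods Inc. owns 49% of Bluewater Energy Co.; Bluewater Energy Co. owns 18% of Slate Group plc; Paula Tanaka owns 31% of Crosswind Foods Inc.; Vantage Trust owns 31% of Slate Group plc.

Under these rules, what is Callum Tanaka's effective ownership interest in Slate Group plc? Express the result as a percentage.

By parent–child attribution (R3), Callum Tanaka is treated as also owning Paula Tanaka's interest in Crosswind Foods Inc, giving 68% + 31% = 99%.
By parent–child attribution (R3), Callum Tanaka is treated as owning Paula Tanaka's 38% interest in Copperline Capital LLC.
Chain via Crosswind Foods Inc. → Bluewater Energy Co. (R1): 99% × 49% × 18% = 8.7318% of Slate Group plc.
Chain via Copperline Capital LLC → Vantage Trust (R1): 38% × 92% × 31% = 10.8376% of Slate Group plc.
Aggregating (R2): 8.7318% + 10.8376% = 19.5694%.

19.5694%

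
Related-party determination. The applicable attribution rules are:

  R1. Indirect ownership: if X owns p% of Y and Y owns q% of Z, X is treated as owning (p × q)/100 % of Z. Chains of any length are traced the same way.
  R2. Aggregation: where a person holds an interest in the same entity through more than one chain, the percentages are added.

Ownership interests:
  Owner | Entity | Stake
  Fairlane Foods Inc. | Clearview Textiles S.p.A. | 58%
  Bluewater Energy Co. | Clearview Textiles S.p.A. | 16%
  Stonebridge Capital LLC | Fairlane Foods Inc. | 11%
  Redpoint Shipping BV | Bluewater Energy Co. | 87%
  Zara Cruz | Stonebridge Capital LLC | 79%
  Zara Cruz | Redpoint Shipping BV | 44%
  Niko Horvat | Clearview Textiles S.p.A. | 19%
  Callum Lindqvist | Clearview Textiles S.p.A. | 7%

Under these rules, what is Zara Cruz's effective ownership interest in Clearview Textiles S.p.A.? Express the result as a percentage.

Chain via Redpoint Shipping BV → Bluewater Energy Co. (R1): 44% × 87% × 16% = 6.1248% of Clearview Textiles S.p.A.
Chain via Stonebridge Capital LLC → Fairlane Foods Inc. (R1): 79% × 11% × 58% = 5.0402% of Clearview Textiles S.p.A.
Aggregating (R2): 6.1248% + 5.0402% = 11.165%.

11.165%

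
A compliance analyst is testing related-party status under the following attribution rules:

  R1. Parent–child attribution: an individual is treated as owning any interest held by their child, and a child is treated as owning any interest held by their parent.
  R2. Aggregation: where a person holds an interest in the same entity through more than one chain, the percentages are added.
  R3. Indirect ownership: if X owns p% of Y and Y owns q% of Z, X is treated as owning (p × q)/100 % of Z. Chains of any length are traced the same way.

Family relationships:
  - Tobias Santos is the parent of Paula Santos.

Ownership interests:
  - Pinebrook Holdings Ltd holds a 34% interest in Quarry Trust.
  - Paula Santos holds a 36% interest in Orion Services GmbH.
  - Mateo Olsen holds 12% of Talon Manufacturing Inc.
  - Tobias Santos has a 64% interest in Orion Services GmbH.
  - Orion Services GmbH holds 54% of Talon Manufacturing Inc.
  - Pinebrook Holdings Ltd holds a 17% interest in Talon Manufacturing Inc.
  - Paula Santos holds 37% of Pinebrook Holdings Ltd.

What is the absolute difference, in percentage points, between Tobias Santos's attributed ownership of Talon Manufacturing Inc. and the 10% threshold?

50.29

By parent–child attribution (R1), Tobias Santos is treated as also owning Paula Santos's interest in Orion Services GmbH, giving 64% + 36% = 100%.
By parent–child attribution (R1), Tobias Santos is treated as owning Paula Santos's 37% interest in Pinebrook Holdings Ltd.
Chain via Orion Services GmbH (R3): 100% × 54% = 54% of Talon Manufacturing Inc.
Chain via Pinebrook Holdings Ltd (R3): 37% × 17% = 6.29% of Talon Manufacturing Inc.
Aggregating (R2): 54% + 6.29% = 60.29%.
60.29% exceeds the 10% threshold by 50.29 percentage points.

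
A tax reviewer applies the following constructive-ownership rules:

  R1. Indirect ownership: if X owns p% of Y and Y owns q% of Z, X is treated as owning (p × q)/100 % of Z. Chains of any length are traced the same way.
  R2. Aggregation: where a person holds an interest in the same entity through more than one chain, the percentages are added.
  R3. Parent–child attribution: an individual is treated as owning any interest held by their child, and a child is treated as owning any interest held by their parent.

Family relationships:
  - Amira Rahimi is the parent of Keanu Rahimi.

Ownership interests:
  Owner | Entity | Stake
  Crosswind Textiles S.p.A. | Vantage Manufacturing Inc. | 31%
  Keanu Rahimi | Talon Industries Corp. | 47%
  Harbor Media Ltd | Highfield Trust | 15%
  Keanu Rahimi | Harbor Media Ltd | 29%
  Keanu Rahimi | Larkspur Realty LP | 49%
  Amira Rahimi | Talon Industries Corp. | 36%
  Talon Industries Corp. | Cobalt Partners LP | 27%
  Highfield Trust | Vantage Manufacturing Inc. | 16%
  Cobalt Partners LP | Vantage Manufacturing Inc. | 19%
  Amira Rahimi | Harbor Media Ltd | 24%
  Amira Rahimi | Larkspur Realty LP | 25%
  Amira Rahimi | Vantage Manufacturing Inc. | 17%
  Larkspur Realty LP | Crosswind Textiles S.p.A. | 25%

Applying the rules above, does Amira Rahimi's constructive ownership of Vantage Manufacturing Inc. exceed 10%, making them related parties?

Yes

By parent–child attribution (R3), Amira Rahimi is treated as also owning Keanu Rahimi's interest in Harbor Media Ltd, giving 24% + 29% = 53%.
By parent–child attribution (R3), Amira Rahimi is treated as also owning Keanu Rahimi's interest in Larkspur Realty LP, giving 25% + 49% = 74%.
By parent–child attribution (R3), Amira Rahimi is treated as also owning Keanu Rahimi's interest in Talon Industries Corp, giving 36% + 47% = 83%.
Chain via Harbor Media Ltd → Highfield Trust (R1): 53% × 15% × 16% = 1.272% of Vantage Manufacturing Inc.
Chain via Larkspur Realty LP → Crosswind Textiles S.p.A. (R1): 74% × 25% × 31% = 5.735% of Vantage Manufacturing Inc.
Chain via Talon Industries Corp. → Cobalt Partners LP (R1): 83% × 27% × 19% = 4.2579% of Vantage Manufacturing Inc.
Direct interest in Vantage Manufacturing Inc: 17%.
Aggregating (R2): 1.272% + 5.735% + 4.2579% + 17% = 28.2649%.
28.2649% exceeds the 10% threshold, so Amira is a related party to Vantage Manufacturing Inc.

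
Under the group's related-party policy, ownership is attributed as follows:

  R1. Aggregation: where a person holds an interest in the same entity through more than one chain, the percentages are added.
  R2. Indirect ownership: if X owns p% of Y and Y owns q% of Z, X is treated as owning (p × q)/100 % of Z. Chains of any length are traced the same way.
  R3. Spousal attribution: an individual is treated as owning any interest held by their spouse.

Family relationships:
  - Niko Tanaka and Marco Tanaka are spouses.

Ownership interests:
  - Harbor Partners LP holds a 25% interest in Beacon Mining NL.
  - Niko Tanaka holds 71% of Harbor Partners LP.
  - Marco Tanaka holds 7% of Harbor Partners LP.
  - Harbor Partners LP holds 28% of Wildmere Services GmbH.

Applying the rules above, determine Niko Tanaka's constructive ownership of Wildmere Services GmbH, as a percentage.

By spousal attribution (R3), Niko Tanaka is treated as also owning Marco Tanaka's interest in Harbor Partners LP, giving 71% + 7% = 78%.
Chain via Harbor Partners LP (R2): 78% × 28% = 21.84% of Wildmere Services GmbH.

21.84%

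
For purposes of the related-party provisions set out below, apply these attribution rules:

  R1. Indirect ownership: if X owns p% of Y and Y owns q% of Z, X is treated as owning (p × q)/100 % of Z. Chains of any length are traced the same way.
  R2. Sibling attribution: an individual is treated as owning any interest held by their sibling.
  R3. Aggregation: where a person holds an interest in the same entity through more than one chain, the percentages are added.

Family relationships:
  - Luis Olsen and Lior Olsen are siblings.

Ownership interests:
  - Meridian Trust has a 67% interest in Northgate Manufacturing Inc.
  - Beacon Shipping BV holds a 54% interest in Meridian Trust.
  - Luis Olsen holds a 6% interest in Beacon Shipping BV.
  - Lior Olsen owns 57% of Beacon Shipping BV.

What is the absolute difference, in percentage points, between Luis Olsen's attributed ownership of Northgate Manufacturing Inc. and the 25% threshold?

2.2066

By sibling attribution (R2), Luis Olsen is treated as also owning Lior Olsen's interest in Beacon Shipping BV, giving 6% + 57% = 63%.
Chain via Beacon Shipping BV → Meridian Trust (R1): 63% × 54% × 67% = 22.7934% of Northgate Manufacturing Inc.
22.7934% falls short of the 25% threshold by 2.2066 percentage points.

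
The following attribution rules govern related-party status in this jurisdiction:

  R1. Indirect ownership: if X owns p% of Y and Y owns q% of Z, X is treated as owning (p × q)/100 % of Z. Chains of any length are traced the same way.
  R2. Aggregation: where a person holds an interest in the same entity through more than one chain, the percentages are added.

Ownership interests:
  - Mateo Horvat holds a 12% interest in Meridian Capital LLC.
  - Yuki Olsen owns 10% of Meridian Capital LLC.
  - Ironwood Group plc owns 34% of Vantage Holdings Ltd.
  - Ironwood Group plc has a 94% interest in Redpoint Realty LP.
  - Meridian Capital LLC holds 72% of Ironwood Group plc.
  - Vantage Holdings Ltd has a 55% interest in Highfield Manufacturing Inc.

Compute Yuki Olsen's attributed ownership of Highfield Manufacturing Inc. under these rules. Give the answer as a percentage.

Chain via Meridian Capital LLC → Ironwood Group plc → Vantage Holdings Ltd (R1): 10% × 72% × 34% × 55% = 1.3464% of Highfield Manufacturing Inc.

1.3464%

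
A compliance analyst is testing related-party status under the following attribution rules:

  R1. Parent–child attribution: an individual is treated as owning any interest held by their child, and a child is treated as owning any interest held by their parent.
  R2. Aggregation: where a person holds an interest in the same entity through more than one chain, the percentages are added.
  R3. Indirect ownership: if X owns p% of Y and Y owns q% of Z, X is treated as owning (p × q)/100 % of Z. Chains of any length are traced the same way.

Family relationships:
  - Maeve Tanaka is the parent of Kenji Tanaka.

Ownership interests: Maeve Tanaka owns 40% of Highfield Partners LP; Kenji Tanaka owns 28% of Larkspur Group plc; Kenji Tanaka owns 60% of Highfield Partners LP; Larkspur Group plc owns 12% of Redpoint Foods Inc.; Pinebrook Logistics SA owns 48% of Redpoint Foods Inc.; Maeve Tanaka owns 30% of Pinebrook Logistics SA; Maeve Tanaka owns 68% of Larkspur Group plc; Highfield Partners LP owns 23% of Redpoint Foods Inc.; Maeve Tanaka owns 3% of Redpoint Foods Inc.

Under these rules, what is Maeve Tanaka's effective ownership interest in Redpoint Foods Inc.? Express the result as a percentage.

By parent–child attribution (R1), Maeve Tanaka is treated as also owning Kenji Tanaka's interest in Larkspur Group plc, giving 68% + 28% = 96%.
By parent–child attribution (R1), Maeve Tanaka is treated as also owning Kenji Tanaka's interest in Highfield Partners LP, giving 40% + 60% = 100%.
Chain via Larkspur Group plc (R3): 96% × 12% = 11.52% of Redpoint Foods Inc.
Chain via Highfield Partners LP (R3): 100% × 23% = 23% of Redpoint Foods Inc.
Chain via Pinebrook Logistics SA (R3): 30% × 48% = 14.4% of Redpoint Foods Inc.
Direct interest in Redpoint Foods Inc: 3%.
Aggregating (R2): 11.52% + 23% + 14.4% + 3% = 51.92%.

51.92%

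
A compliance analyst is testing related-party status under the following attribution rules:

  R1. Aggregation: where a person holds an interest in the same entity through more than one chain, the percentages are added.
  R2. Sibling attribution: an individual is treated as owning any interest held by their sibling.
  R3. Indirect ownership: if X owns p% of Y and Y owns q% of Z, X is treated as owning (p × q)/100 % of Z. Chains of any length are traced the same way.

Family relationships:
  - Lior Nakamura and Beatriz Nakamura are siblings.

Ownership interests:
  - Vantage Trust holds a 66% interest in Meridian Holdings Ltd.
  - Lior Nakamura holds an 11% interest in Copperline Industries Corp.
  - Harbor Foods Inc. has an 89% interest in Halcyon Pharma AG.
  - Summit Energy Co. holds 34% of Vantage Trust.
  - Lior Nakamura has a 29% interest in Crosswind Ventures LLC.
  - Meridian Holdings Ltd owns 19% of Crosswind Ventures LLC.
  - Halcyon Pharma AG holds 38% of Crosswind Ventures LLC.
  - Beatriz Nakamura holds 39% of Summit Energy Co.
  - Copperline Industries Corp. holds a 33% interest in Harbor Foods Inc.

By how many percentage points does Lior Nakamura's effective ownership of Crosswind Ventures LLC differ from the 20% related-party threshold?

11.89047

By sibling attribution (R2), Lior Nakamura is treated as owning Beatriz Nakamura's 39% interest in Summit Energy Co.
Chain via Copperline Industries Corp. → Harbor Foods Inc. → Halcyon Pharma AG (R3): 11% × 33% × 89% × 38% = 1.227666% of Crosswind Ventures LLC.
Direct interest in Crosswind Ventures LLC: 29%.
Chain via Summit Energy Co. → Vantage Trust → Meridian Holdings Ltd (R3): 39% × 34% × 66% × 19% = 1.662804% of Crosswind Ventures LLC.
Aggregating (R1): 1.227666% + 29% + 1.662804% = 31.89047%.
31.89047% exceeds the 20% threshold by 11.89047 percentage points.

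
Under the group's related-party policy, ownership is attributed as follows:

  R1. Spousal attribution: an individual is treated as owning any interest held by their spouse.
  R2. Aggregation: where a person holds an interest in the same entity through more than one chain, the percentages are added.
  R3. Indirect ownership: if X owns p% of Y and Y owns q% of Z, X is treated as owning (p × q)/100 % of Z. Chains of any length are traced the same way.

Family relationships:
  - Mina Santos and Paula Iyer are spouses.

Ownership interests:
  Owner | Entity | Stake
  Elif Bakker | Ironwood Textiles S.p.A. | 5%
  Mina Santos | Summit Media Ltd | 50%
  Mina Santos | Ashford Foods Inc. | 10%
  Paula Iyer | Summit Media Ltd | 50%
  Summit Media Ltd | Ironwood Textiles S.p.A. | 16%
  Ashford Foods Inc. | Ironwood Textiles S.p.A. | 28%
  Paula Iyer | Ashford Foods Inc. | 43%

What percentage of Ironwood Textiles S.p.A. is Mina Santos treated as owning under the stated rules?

30.84%

By spousal attribution (R1), Mina Santos is treated as also owning Paula Iyer's interest in Summit Media Ltd, giving 50% + 50% = 100%.
By spousal attribution (R1), Mina Santos is treated as also owning Paula Iyer's interest in Ashford Foods Inc, giving 10% + 43% = 53%.
Chain via Summit Media Ltd (R3): 100% × 16% = 16% of Ironwood Textiles S.p.A.
Chain via Ashford Foods Inc. (R3): 53% × 28% = 14.84% of Ironwood Textiles S.p.A.
Aggregating (R2): 16% + 14.84% = 30.84%.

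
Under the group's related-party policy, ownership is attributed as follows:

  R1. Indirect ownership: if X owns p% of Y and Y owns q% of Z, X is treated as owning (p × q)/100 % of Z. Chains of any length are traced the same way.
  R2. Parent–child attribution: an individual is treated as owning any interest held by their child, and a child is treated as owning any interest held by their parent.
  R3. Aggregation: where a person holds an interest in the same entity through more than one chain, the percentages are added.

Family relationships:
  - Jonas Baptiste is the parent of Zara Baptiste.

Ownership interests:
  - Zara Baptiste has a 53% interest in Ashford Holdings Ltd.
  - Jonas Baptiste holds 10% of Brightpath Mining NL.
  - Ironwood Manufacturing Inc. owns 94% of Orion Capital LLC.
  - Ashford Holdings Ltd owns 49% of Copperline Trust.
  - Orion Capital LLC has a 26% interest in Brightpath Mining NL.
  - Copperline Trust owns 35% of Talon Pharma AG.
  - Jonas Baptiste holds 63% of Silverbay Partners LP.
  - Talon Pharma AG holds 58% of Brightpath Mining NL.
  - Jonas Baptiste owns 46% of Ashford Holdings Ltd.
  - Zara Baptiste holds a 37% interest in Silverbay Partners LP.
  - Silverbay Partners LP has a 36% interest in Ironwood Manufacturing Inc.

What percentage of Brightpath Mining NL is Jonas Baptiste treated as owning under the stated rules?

28.64593%

By parent–child attribution (R2), Jonas Baptiste is treated as also owning Zara Baptiste's interest in Ashford Holdings Ltd, giving 46% + 53% = 99%.
By parent–child attribution (R2), Jonas Baptiste is treated as also owning Zara Baptiste's interest in Silverbay Partners LP, giving 63% + 37% = 100%.
Chain via Ashford Holdings Ltd → Copperline Trust → Talon Pharma AG (R1): 99% × 49% × 35% × 58% = 9.84753% of Brightpath Mining NL.
Chain via Silverbay Partners LP → Ironwood Manufacturing Inc. → Orion Capital LLC (R1): 100% × 36% × 94% × 26% = 8.7984% of Brightpath Mining NL.
Direct interest in Brightpath Mining NL: 10%.
Aggregating (R3): 9.84753% + 8.7984% + 10% = 28.64593%.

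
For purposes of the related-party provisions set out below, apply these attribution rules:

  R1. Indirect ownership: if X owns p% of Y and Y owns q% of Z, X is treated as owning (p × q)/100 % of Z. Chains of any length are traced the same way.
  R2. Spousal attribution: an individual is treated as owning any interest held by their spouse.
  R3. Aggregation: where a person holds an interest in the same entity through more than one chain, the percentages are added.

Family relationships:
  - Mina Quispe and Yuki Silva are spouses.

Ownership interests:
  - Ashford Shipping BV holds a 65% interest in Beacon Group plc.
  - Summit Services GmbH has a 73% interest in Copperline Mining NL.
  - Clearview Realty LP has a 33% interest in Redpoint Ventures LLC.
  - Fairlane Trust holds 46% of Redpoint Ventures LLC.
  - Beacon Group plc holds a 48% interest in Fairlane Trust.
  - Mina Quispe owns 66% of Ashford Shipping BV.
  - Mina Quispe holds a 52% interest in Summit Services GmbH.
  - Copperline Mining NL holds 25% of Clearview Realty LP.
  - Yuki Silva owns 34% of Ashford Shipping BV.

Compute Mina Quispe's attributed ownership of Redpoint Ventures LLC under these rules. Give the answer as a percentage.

17.4837%

By spousal attribution (R2), Mina Quispe is treated as also owning Yuki Silva's interest in Ashford Shipping BV, giving 66% + 34% = 100%.
Chain via Ashford Shipping BV → Beacon Group plc → Fairlane Trust (R1): 100% × 65% × 48% × 46% = 14.352% of Redpoint Ventures LLC.
Chain via Summit Services GmbH → Copperline Mining NL → Clearview Realty LP (R1): 52% × 73% × 25% × 33% = 3.1317% of Redpoint Ventures LLC.
Aggregating (R3): 14.352% + 3.1317% = 17.4837%.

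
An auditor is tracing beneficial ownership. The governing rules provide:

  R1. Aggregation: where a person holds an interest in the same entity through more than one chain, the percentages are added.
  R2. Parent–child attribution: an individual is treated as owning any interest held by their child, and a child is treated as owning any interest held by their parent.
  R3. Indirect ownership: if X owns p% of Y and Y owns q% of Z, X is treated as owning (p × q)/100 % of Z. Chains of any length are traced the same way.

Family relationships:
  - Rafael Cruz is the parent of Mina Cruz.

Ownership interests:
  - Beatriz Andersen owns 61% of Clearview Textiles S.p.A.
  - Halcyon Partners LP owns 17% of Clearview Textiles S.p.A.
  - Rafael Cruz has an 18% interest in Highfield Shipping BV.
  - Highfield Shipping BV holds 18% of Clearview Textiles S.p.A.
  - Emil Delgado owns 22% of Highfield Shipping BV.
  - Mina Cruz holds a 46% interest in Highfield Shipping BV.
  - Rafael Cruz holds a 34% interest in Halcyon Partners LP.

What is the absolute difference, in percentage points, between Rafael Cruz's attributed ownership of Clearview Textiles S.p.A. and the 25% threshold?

By parent–child attribution (R2), Rafael Cruz is treated as also owning Mina Cruz's interest in Highfield Shipping BV, giving 18% + 46% = 64%.
Chain via Highfield Shipping BV (R3): 64% × 18% = 11.52% of Clearview Textiles S.p.A.
Chain via Halcyon Partners LP (R3): 34% × 17% = 5.78% of Clearview Textiles S.p.A.
Aggregating (R1): 11.52% + 5.78% = 17.3%.
17.3% falls short of the 25% threshold by 7.7 percentage points.

7.7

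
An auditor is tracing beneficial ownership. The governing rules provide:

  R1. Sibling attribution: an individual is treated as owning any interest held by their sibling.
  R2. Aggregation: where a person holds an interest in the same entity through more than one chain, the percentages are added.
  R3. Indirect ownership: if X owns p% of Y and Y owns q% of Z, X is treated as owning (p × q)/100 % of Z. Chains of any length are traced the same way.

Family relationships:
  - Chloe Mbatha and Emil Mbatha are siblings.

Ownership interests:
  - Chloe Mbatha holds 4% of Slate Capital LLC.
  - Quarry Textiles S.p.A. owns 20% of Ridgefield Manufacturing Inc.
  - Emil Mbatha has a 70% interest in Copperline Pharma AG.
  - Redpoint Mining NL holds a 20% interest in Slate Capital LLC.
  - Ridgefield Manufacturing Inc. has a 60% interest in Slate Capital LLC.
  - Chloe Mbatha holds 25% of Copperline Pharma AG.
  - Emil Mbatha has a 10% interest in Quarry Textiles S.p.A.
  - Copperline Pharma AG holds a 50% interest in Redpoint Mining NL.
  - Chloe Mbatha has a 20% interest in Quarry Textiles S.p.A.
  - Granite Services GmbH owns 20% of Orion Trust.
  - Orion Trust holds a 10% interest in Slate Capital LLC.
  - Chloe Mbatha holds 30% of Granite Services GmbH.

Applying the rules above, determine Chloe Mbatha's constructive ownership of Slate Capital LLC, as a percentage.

By sibling attribution (R1), Chloe Mbatha is treated as also owning Emil Mbatha's interest in Quarry Textiles S.p.A, giving 20% + 10% = 30%.
By sibling attribution (R1), Chloe Mbatha is treated as also owning Emil Mbatha's interest in Copperline Pharma AG, giving 25% + 70% = 95%.
Chain via Quarry Textiles S.p.A. → Ridgefield Manufacturing Inc. (R3): 30% × 20% × 60% = 3.6% of Slate Capital LLC.
Chain via Granite Services GmbH → Orion Trust (R3): 30% × 20% × 10% = 0.6% of Slate Capital LLC.
Chain via Copperline Pharma AG → Redpoint Mining NL (R3): 95% × 50% × 20% = 9.5% of Slate Capital LLC.
Direct interest in Slate Capital LLC: 4%.
Aggregating (R2): 3.6% + 0.6% + 9.5% + 4% = 17.7%.

17.7%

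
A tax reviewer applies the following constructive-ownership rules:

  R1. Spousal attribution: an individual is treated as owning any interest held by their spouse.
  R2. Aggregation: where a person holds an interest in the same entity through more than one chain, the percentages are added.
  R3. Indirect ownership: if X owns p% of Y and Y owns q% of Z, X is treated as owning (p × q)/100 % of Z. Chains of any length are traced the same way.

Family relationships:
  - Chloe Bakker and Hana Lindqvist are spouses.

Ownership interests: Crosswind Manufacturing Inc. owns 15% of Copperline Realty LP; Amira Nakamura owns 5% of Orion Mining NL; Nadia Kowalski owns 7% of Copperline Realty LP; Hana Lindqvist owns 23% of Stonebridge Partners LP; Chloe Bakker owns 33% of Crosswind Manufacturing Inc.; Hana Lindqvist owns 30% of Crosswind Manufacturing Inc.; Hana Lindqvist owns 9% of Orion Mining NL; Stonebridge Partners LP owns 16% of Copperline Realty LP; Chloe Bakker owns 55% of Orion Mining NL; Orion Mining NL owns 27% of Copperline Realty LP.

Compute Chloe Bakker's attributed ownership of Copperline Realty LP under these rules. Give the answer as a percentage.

30.41%

By spousal attribution (R1), Chloe Bakker is treated as also owning Hana Lindqvist's interest in Orion Mining NL, giving 55% + 9% = 64%.
By spousal attribution (R1), Chloe Bakker is treated as also owning Hana Lindqvist's interest in Crosswind Manufacturing Inc, giving 33% + 30% = 63%.
By spousal attribution (R1), Chloe Bakker is treated as owning Hana Lindqvist's 23% interest in Stonebridge Partners LP.
Chain via Orion Mining NL (R3): 64% × 27% = 17.28% of Copperline Realty LP.
Chain via Crosswind Manufacturing Inc. (R3): 63% × 15% = 9.45% of Copperline Realty LP.
Chain via Stonebridge Partners LP (R3): 23% × 16% = 3.68% of Copperline Realty LP.
Aggregating (R2): 17.28% + 9.45% + 3.68% = 30.41%.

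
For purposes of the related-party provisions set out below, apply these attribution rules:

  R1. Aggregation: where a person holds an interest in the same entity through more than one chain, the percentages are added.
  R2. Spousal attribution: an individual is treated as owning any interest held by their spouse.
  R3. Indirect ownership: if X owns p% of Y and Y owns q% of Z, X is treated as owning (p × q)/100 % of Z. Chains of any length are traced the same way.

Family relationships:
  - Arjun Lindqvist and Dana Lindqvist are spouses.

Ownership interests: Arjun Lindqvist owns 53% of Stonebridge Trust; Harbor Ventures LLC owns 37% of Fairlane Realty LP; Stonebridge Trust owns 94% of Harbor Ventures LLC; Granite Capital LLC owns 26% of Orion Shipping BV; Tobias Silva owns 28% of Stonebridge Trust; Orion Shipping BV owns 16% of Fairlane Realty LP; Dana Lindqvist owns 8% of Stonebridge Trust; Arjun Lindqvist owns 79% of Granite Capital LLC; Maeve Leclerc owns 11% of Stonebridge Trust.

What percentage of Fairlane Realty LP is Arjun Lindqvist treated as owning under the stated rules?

24.5022%

By spousal attribution (R2), Arjun Lindqvist is treated as also owning Dana Lindqvist's interest in Stonebridge Trust, giving 53% + 8% = 61%.
Chain via Granite Capital LLC → Orion Shipping BV (R3): 79% × 26% × 16% = 3.2864% of Fairlane Realty LP.
Chain via Stonebridge Trust → Harbor Ventures LLC (R3): 61% × 94% × 37% = 21.2158% of Fairlane Realty LP.
Aggregating (R1): 3.2864% + 21.2158% = 24.5022%.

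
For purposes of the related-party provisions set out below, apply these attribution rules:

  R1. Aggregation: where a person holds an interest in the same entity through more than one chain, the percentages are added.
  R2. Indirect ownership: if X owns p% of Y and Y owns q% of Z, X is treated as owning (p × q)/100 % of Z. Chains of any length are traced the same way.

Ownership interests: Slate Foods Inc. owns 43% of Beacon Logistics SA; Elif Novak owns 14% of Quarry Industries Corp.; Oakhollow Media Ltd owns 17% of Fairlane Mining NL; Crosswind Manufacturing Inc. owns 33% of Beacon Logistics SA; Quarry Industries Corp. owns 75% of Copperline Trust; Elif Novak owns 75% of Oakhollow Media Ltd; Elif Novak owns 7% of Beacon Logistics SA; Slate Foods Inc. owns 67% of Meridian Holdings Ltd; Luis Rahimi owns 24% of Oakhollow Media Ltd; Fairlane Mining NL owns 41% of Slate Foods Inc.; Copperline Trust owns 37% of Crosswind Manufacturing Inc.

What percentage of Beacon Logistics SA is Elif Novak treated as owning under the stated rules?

Chain via Oakhollow Media Ltd → Fairlane Mining NL → Slate Foods Inc. (R2): 75% × 17% × 41% × 43% = 2.247825% of Beacon Logistics SA.
Chain via Quarry Industries Corp. → Copperline Trust → Crosswind Manufacturing Inc. (R2): 14% × 75% × 37% × 33% = 1.28205% of Beacon Logistics SA.
Direct interest in Beacon Logistics SA: 7%.
Aggregating (R1): 2.247825% + 1.28205% + 7% = 10.529875%.

10.529875%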